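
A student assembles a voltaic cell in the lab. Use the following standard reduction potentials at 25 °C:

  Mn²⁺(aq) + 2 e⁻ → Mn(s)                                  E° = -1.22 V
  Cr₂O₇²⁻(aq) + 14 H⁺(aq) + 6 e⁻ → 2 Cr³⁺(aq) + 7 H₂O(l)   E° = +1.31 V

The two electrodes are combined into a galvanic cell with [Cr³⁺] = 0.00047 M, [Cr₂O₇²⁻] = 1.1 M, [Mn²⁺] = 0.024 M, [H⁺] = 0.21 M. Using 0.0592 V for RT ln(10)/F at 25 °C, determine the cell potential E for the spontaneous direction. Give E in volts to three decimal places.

+2.550 V

Cr₂O₇²⁻/Cr³⁺ is the cathode (higher E°), Mn²⁺/Mn the anode: E°cell = +1.31 − (-1.22) = +2.53 V, n = 6.
Overall: Cr₂O₇²⁻(aq) + 14 H⁺(aq) + 3 Mn(s) → 2 Cr³⁺(aq) + 7 H₂O(l) + 3 Mn²⁺(aq)
Q = [Cr³⁺]^2·[Mn²⁺]^3 / ([Cr₂O₇²⁻]·[H⁺]^14); log Q = -2.068.
E = E° − (0.0592/n) log Q = +2.53 − (0.0592/6)(-2.068) = +2.550 V.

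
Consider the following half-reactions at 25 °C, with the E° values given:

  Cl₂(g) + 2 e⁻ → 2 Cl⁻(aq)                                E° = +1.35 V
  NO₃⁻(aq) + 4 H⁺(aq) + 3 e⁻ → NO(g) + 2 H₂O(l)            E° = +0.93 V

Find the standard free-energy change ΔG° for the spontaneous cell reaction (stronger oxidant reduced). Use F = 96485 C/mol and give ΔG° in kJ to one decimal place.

-243.1 kJ

Cl₂/Cl⁻ (E° = +1.35 V) is the cathode; NO₃⁻/NO (E° = +0.93 V) is the anode, so E°cell = +0.42 V.
Balancing electrons gives n = 6 (lcm of 2 and 3).
ΔG° = −nFE° = −(6)(96485)(+0.42) = -243,142 J = -243.1 kJ.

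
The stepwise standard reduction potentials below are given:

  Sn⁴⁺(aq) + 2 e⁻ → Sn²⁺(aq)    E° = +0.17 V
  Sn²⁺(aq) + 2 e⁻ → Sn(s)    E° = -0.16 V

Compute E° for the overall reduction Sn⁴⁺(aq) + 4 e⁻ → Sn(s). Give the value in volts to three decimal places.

+0.005 V

Since ΔG° = −nFE° is additive over sequential reductions, n₃E°₃ = n₁E°₁ + n₂E°₂.
E°₃ = (2×+0.17 + 2×-0.16) / 4 = (+0.020) / 4 = +0.005 V.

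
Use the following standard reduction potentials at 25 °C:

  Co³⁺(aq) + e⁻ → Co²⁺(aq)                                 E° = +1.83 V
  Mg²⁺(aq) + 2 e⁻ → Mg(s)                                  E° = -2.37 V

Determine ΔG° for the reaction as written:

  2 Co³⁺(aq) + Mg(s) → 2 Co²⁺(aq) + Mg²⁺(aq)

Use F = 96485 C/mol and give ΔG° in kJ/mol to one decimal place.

As written, Co³⁺/Co²⁺ is reduced (cathode) and Mg²⁺/Mg is oxidised (anode), so E°cell = (+1.83) − (-2.37) = +4.20 V.
Balancing electrons gives n = 2.
ΔG° = −nFE° = −(2)(96485)(+4.20) = -810,474 J = -810.5 kJ/mol.

-810.5 kJ/mol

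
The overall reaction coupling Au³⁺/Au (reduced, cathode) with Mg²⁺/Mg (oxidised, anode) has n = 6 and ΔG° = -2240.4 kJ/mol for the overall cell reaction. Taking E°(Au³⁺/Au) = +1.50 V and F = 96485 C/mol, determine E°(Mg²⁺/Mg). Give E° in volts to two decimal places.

-2.37 V

E°cell = −ΔG°/(nF) = −(-2240.4×10³)/((6)(96485)) = +3.870 V.
Since Au³⁺/Au is the cathode and Mg²⁺/Mg the anode, E°cell = E°(Au³⁺/Au) − E°(Mg²⁺/Mg).
So E°(Mg²⁺/Mg) = E°(Au³⁺/Au) − E°cell = (+1.50) − (+3.870) = -2.37 V.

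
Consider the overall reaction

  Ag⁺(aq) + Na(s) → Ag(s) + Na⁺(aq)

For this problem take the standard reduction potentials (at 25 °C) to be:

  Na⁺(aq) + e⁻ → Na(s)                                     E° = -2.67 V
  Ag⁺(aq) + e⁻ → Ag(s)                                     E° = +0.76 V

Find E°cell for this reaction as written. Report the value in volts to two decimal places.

The Ag⁺/Ag couple has the higher reduction potential, so it is the cathode; Na⁺/Na is oxidised at the anode.
E°cell = E°(cathode) − E°(anode) = (+0.76) − (-2.67) = +3.43 V.
Since E°cell > 0, the reaction is spontaneous under standard conditions.

+3.43 V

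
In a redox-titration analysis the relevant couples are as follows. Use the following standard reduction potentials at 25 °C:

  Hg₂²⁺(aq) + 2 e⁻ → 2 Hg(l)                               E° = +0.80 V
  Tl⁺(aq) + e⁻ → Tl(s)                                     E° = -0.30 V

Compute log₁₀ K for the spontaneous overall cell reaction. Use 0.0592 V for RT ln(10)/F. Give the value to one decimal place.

Cathode: Hg₂²⁺/Hg; anode: Tl⁺/Tl. E°cell = +1.10 V, n = 2.
log K = nE°cell / 0.0592 = (2)(+1.10) / 0.0592 = 37.2.

37.2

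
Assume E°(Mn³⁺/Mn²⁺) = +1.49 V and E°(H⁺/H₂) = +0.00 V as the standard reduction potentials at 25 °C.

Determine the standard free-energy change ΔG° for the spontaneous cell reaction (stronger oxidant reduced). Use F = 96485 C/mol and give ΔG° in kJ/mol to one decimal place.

Mn³⁺/Mn²⁺ (E° = +1.49 V) is the cathode; H⁺/H₂ (E° = +0.00 V) is the anode, so E°cell = +1.49 V.
Balancing electrons gives n = 2 (lcm of 1 and 2).
ΔG° = −nFE° = −(2)(96485)(+1.49) = -287,525 J = -287.5 kJ/mol.

-287.5 kJ/mol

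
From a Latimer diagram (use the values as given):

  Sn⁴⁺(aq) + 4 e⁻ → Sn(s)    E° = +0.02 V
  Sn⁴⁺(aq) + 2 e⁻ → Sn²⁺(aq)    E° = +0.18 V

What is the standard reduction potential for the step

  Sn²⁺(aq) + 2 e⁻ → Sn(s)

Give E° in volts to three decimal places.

-0.140 V

Sequential free energies add, so n₃E°₃ = n₁E°₁ + n₂E°₂.
With n₃ = 4, and the known step contributing 2×(+0.18) V, the unknown satisfies 2·E° = 4×(+0.02) − 2×(+0.18) = -0.280.
E° = -0.280 / 2 = -0.140 V.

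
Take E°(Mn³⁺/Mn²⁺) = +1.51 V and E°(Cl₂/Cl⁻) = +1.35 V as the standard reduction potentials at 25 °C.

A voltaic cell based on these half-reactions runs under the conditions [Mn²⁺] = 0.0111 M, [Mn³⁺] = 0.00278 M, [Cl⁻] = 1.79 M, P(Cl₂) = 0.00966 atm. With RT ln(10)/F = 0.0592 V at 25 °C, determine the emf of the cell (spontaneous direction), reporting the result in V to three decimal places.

+0.199 V

Mn³⁺/Mn²⁺ is the cathode (higher E°), Cl₂/Cl⁻ the anode: E°cell = +1.51 − (+1.35) = +0.16 V, n = 2.
Overall: 2 Mn³⁺(aq) + 2 Cl⁻(aq) → 2 Mn²⁺(aq) + Cl₂(g)
Q = [Mn²⁺]^2·P(Cl₂) / ([Mn³⁺]^2·[Cl⁻]^2); log Q = -1.318.
E = E° − (0.0592/n) log Q = +0.16 − (0.0592/2)(-1.318) = +0.199 V.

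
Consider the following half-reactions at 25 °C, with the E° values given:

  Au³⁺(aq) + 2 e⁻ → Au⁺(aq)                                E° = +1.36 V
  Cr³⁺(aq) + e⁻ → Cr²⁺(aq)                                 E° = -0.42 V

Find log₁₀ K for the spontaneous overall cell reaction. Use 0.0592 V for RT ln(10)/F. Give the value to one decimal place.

Cathode: Au³⁺/Au⁺; anode: Cr³⁺/Cr²⁺. E°cell = +1.78 V, n = 2.
log K = nE°cell / 0.0592 = (2)(+1.78) / 0.0592 = 60.1.

60.1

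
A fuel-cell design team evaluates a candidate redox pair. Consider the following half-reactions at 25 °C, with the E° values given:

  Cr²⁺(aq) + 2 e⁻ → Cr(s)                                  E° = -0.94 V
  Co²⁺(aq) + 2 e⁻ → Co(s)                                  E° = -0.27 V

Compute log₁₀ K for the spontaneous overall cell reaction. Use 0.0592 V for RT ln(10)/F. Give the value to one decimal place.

Cathode: Co²⁺/Co; anode: Cr²⁺/Cr. E°cell = +0.67 V, n = 2.
log K = nE°cell / 0.0592 = (2)(+0.67) / 0.0592 = 22.6.

22.6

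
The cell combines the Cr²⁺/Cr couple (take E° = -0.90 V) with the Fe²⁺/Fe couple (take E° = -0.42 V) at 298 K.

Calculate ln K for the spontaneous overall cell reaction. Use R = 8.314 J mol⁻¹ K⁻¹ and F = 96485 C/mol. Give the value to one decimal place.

37.4

Cathode: Fe²⁺/Fe; anode: Cr²⁺/Cr. E°cell = (-0.42) − (-0.90) = +0.48 V, with n = 2.
ΔG° = −nFE° = −RT ln K, so ln K = nFE°/(RT) = (2)(96485)(+0.48) / ((8.314)(298)) = 37.386.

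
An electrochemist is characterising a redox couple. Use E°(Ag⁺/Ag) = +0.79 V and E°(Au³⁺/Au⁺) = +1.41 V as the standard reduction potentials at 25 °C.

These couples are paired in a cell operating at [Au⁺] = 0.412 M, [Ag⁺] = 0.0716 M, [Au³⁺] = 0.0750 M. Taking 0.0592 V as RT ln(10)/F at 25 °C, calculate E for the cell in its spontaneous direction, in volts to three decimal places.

Au³⁺/Au⁺ is the cathode (higher E°), Ag⁺/Ag the anode: E°cell = +1.41 − (+0.79) = +0.62 V, n = 2.
Overall: Au³⁺(aq) + 2 Ag(s) → Au⁺(aq) + 2 Ag⁺(aq)
Q = [Au⁺]·[Ag⁺]^2 / ([Au³⁺]); log Q = -1.550.
E = E° − (0.0592/n) log Q = +0.62 − (0.0592/2)(-1.550) = +0.666 V.

+0.666 V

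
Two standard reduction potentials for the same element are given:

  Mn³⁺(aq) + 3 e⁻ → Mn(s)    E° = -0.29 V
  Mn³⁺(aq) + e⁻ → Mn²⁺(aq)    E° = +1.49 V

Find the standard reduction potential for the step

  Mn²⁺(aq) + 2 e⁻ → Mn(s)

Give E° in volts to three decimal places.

-1.180 V

Sequential free energies add, so n₃E°₃ = n₁E°₁ + n₂E°₂.
With n₃ = 3, and the known step contributing 1×(+1.49) V, the unknown satisfies 2·E° = 3×(-0.29) − 1×(+1.49) = -2.360.
E° = -2.360 / 2 = -1.180 V.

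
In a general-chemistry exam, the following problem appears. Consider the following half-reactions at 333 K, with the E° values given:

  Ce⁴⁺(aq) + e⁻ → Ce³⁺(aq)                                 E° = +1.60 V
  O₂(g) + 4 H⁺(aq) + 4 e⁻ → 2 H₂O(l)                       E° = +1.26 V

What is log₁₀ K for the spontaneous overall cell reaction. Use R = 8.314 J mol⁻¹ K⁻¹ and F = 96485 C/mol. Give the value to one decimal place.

20.6

Cathode: Ce⁴⁺/Ce³⁺; anode: O₂/H₂O. E°cell = (+1.60) − (+1.26) = +0.34 V, with n = 4.
ΔG° = −nFE° = −RT ln K, so ln K = nFE°/(RT) = (4)(96485)(+0.34) / ((8.314)(333)) = 47.396.
log₁₀ K = 47.396 / ln 10 = 20.6.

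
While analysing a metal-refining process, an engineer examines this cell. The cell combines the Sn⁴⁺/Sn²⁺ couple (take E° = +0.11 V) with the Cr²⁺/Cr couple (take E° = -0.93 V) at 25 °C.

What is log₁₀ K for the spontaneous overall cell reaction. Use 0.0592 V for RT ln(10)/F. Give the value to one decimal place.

Cathode: Sn⁴⁺/Sn²⁺; anode: Cr²⁺/Cr. E°cell = +1.04 V, n = 2.
log K = nE°cell / 0.0592 = (2)(+1.04) / 0.0592 = 35.1.

35.1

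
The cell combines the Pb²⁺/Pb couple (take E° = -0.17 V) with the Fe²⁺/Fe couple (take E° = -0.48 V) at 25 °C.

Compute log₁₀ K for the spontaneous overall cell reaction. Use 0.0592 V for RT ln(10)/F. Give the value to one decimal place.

10.5

Cathode: Pb²⁺/Pb; anode: Fe²⁺/Fe. E°cell = +0.31 V, n = 2.
log K = nE°cell / 0.0592 = (2)(+0.31) / 0.0592 = 10.5.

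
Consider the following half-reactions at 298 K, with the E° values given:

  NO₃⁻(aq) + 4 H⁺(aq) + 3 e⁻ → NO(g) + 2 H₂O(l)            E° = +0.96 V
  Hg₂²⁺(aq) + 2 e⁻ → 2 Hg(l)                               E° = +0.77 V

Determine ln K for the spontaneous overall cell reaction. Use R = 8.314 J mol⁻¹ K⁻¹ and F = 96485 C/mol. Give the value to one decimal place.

Cathode: NO₃⁻/NO; anode: Hg₂²⁺/Hg. E°cell = (+0.96) − (+0.77) = +0.19 V, with n = 6.
ΔG° = −nFE° = −RT ln K, so ln K = nFE°/(RT) = (6)(96485)(+0.19) / ((8.314)(298)) = 44.395.

44.4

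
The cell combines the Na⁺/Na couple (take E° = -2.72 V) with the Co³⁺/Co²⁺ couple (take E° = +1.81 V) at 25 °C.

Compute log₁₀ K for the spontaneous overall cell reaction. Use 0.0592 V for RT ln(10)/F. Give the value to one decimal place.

Cathode: Co³⁺/Co²⁺; anode: Na⁺/Na. E°cell = +4.53 V, n = 1.
log K = nE°cell / 0.0592 = (1)(+4.53) / 0.0592 = 76.5.

76.5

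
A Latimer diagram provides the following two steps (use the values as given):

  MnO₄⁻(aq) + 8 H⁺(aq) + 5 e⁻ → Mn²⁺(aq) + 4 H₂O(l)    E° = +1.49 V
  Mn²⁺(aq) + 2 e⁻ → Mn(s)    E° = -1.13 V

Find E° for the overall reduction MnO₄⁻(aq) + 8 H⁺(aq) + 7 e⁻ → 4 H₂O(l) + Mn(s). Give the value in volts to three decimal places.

Since ΔG° = −nFE° is additive over sequential reductions, n₃E°₃ = n₁E°₁ + n₂E°₂.
E°₃ = (5×+1.49 + 2×-1.13) / 7 = (+5.190) / 7 = +0.741 V.

+0.741 V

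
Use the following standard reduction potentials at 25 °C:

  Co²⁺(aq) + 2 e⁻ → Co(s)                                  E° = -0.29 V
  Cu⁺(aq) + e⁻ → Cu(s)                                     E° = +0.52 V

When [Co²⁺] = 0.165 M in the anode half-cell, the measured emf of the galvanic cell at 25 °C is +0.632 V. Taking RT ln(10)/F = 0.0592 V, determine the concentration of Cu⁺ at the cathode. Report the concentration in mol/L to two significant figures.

0.00040 M

Cu⁺/Cu is the cathode, Co²⁺/Co the anode: E°cell = +0.81 V, n = 2.
Overall reaction: 2 Cu⁺(aq) + Co(s) → 2 Cu(s) + Co²⁺(aq); Q = [Co²⁺]^1/[Cu⁺]^2.
From E = E° − (0.0592/n) log Q: log Q = (E° − E)·n/0.0592 = (+0.81 − (+0.632))·2/0.0592 = 6.0135.
So 2·log[Cu⁺] = 1·log(0.165) − log Q = -0.7825 − (6.0135) = -6.7960; log[Cu⁺] = -6.7960 / 2 = -3.3980; [Cu⁺] = 10^(-3.3980) ≈ 0.00040 M.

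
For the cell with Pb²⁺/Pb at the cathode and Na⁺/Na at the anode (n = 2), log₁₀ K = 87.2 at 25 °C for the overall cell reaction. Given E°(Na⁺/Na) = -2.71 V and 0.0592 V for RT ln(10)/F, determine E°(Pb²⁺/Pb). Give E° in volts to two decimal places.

-0.13 V

E°cell = (0.0592/n)·log K = (0.0592/2)(87.2) = +2.581 V.
Since Pb²⁺/Pb is the cathode and Na⁺/Na the anode, E°cell = E°(Pb²⁺/Pb) − E°(Na⁺/Na).
So E°(Pb²⁺/Pb) = E°cell + E°(Na⁺/Na) = +2.581 + (-2.71) = -0.13 V.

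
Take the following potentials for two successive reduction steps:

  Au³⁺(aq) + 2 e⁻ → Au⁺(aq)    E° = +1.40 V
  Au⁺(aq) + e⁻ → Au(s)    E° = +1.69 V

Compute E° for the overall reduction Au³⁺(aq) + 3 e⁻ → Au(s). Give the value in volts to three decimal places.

+1.497 V

Since ΔG° = −nFE° is additive over sequential reductions, n₃E°₃ = n₁E°₁ + n₂E°₂.
E°₃ = (2×+1.40 + 1×+1.69) / 3 = (+4.490) / 3 = +1.497 V.
E° values themselves are not directly additive — weighting by electron count is essential.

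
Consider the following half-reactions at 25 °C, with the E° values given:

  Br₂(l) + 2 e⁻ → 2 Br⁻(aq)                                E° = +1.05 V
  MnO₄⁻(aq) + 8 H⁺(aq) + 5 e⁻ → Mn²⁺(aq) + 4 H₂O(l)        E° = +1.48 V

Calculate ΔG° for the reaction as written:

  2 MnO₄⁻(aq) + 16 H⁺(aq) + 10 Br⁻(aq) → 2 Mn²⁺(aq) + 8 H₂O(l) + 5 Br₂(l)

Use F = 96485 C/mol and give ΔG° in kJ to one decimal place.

As written, MnO₄⁻/Mn²⁺ is reduced (cathode) and Br₂/Br⁻ is oxidised (anode), so E°cell = (+1.48) − (+1.05) = +0.43 V.
Balancing electrons gives n = 10.
ΔG° = −nFE° = −(10)(96485)(+0.43) = -414,886 J = -414.9 kJ.

-414.9 kJ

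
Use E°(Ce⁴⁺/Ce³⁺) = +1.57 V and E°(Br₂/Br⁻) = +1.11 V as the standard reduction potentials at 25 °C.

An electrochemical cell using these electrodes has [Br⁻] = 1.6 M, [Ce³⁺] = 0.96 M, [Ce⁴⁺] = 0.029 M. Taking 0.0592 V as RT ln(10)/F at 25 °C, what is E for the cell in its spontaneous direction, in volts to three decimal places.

+0.382 V

Ce⁴⁺/Ce³⁺ is the cathode (higher E°), Br₂/Br⁻ the anode: E°cell = +1.57 − (+1.11) = +0.46 V, n = 2.
Overall: 2 Ce⁴⁺(aq) + 2 Br⁻(aq) → 2 Ce³⁺(aq) + Br₂(l)
Q = [Ce³⁺]^2 / ([Ce⁴⁺]^2·[Br⁻]^2); log Q = 2.632.
E = E° − (0.0592/n) log Q = +0.46 − (0.0592/2)(2.632) = +0.382 V.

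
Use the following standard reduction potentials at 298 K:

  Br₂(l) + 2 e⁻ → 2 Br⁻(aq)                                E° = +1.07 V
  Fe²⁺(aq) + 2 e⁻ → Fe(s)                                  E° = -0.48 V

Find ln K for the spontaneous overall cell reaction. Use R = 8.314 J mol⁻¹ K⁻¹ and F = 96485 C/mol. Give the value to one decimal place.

Cathode: Br₂/Br⁻; anode: Fe²⁺/Fe. E°cell = (+1.07) − (-0.48) = +1.55 V, with n = 2.
ΔG° = −nFE° = −RT ln K, so ln K = nFE°/(RT) = (2)(96485)(+1.55) / ((8.314)(298)) = 120.724.

120.7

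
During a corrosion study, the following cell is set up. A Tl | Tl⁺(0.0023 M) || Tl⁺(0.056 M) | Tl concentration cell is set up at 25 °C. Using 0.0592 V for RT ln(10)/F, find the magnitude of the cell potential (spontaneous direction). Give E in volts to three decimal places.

+0.082 V

For a concentration cell E°cell = 0. The 0.056 M side is the cathode (reduction is favoured where [Tl⁺] is higher).
With n = 1, E = −(0.0592/1) log([Tl⁺]ₐₙ/[Tl⁺]꜀ₐₜ) = −(0.0592/1) log(0.0023/0.056) = −(0.0592/1)(-1.386) = +0.082 V.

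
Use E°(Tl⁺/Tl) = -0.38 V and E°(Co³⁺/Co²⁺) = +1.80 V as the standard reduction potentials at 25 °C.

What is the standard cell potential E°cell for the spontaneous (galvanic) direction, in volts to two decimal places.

+2.18 V

The Co³⁺/Co²⁺ couple has the higher reduction potential, so it is the cathode; Tl⁺/Tl is oxidised at the anode.
E°cell = E°(cathode) − E°(anode) = (+1.80) − (-0.38) = +2.18 V.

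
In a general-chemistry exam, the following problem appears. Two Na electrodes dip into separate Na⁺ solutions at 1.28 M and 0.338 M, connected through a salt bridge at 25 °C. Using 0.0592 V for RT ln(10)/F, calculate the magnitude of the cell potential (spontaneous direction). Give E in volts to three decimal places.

+0.034 V

For a concentration cell E°cell = 0. The 1.28 M side is the cathode (reduction is favoured where [Na⁺] is higher).
With n = 1, E = −(0.0592/1) log([Na⁺]ₐₙ/[Na⁺]꜀ₐₜ) = −(0.0592/1) log(0.338/1.28) = −(0.0592/1)(-0.578) = +0.034 V.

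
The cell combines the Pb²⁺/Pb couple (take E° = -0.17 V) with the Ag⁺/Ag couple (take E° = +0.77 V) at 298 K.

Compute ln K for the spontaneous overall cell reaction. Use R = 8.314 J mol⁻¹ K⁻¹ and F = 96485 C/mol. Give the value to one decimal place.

73.2

Cathode: Ag⁺/Ag; anode: Pb²⁺/Pb. E°cell = (+0.77) − (-0.17) = +0.94 V, with n = 2.
ΔG° = −nFE° = −RT ln K, so ln K = nFE°/(RT) = (2)(96485)(+0.94) / ((8.314)(298)) = 73.214.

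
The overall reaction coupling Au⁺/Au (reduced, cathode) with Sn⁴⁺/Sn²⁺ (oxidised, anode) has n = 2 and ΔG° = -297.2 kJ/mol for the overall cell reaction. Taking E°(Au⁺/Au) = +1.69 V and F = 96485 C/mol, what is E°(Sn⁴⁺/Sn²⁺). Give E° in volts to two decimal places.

+0.15 V

E°cell = −ΔG°/(nF) = −(-297.2×10³)/((2)(96485)) = +1.540 V.
Since Au⁺/Au is the cathode and Sn⁴⁺/Sn²⁺ the anode, E°cell = E°(Au⁺/Au) − E°(Sn⁴⁺/Sn²⁺).
So E°(Sn⁴⁺/Sn²⁺) = E°(Au⁺/Au) − E°cell = (+1.69) − (+1.540) = +0.15 V.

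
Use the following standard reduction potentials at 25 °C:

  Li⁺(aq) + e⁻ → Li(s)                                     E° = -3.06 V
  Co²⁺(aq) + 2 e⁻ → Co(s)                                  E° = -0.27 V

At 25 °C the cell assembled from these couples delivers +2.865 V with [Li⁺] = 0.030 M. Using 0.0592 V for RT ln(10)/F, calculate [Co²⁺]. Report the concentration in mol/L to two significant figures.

0.31 M

Co²⁺/Co is the cathode, Li⁺/Li the anode: E°cell = +2.79 V, n = 2.
Overall reaction: Co²⁺(aq) + 2 Li(s) → Co(s) + 2 Li⁺(aq); Q = [Li⁺]^2/[Co²⁺]^1.
From E = E° − (0.0592/n) log Q: log Q = (E° − E)·n/0.0592 = (+2.79 − (+2.865))·2/0.0592 = -2.5338.
So 1·log[Co²⁺] = 2·log(0.03) − log Q = -3.0458 − (-2.5338) = -0.5120; [Co²⁺] = 10^(-0.5120) ≈ 0.31 M.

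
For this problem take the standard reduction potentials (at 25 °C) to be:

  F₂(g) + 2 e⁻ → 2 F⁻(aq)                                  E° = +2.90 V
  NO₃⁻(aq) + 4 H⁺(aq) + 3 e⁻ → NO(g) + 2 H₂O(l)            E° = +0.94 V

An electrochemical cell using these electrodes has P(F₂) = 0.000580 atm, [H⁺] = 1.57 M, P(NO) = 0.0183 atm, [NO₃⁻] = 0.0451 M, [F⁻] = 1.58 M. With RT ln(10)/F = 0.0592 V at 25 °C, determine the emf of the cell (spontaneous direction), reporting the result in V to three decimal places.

F₂/F⁻ is the cathode (higher E°), NO₃⁻/NO the anode: E°cell = +2.90 − (+0.94) = +1.96 V, n = 6.
Overall: 3 F₂(g) + 2 NO(g) + 4 H₂O(l) → 6 F⁻(aq) + 2 NO₃⁻(aq) + 8 H⁺(aq)
Q = [F⁻]^6·[NO₃⁻]^2·[H⁺]^8 / (P(F₂)^3·P(NO)^2); log Q = 13.252.
E = E° − (0.0592/n) log Q = +1.96 − (0.0592/6)(13.252) = +1.829 V.

+1.829 V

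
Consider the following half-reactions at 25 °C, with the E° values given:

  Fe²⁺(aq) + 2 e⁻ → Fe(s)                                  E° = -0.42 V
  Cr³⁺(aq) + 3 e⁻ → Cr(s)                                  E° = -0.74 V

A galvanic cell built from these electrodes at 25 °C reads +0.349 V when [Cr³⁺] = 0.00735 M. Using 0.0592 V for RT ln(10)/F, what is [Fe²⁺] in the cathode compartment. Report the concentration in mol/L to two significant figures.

Fe²⁺/Fe is the cathode, Cr³⁺/Cr the anode: E°cell = +0.32 V, n = 6.
Overall reaction: 3 Fe²⁺(aq) + 2 Cr(s) → 3 Fe(s) + 2 Cr³⁺(aq); Q = [Cr³⁺]^2/[Fe²⁺]^3.
From E = E° − (0.0592/n) log Q: log Q = (E° − E)·n/0.0592 = (+0.32 − (+0.349))·6/0.0592 = -2.9392.
So 3·log[Fe²⁺] = 2·log(0.00735) − log Q = -4.2674 − (-2.9392) = -1.3282; log[Fe²⁺] = -1.3282 / 3 = -0.4427; [Fe²⁺] = 10^(-0.4427) ≈ 0.36 M.

0.36 M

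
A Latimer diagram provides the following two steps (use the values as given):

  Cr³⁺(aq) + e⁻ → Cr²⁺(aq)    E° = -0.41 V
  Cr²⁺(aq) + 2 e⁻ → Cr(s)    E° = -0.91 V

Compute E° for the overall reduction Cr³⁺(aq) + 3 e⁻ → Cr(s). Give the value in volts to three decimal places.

Adding the free-energy changes (−nFE°) of the two steps gives −n₃FE°₃ = −n₁FE°₁ − n₂FE°₂.
E°₃ = (1×-0.41 + 2×-0.91) / 3 = (-2.230) / 3 = -0.743 V.
E° values themselves are not directly additive — weighting by electron count is essential.

-0.743 V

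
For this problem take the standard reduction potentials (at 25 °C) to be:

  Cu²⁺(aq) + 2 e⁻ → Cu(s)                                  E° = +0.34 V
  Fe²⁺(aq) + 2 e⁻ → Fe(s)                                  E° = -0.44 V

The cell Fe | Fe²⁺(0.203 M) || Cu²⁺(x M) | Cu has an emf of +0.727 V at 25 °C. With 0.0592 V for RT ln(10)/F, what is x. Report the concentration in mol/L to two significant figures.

0.0033 M

Cu²⁺/Cu is the cathode, Fe²⁺/Fe the anode: E°cell = +0.78 V, n = 2.
Overall reaction: Cu²⁺(aq) + Fe(s) → Cu(s) + Fe²⁺(aq); Q = [Fe²⁺]^1/[Cu²⁺]^1.
From E = E° − (0.0592/n) log Q: log Q = (E° − E)·n/0.0592 = (+0.78 − (+0.727))·2/0.0592 = 1.7905.
So 1·log[Cu²⁺] = 1·log(0.203) − log Q = -0.6925 − (1.7905) = -2.4830; [Cu²⁺] = 10^(-2.4830) ≈ 0.0033 M.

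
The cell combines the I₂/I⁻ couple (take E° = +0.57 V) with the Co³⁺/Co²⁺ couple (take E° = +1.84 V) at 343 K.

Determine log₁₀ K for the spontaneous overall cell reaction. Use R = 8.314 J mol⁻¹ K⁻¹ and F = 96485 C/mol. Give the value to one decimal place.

Cathode: Co³⁺/Co²⁺; anode: I₂/I⁻. E°cell = (+1.84) − (+0.57) = +1.27 V, with n = 2.
ΔG° = −nFE° = −RT ln K, so ln K = nFE°/(RT) = (2)(96485)(+1.27) / ((8.314)(343)) = 85.939.
log₁₀ K = 85.939 / ln 10 = 37.3.

37.3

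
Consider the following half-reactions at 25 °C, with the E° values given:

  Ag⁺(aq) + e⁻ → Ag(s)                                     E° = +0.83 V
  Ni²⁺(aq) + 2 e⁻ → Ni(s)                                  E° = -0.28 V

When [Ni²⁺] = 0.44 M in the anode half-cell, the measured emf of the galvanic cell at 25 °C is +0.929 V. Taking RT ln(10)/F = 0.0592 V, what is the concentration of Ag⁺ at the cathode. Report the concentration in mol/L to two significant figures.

Ag⁺/Ag is the cathode, Ni²⁺/Ni the anode: E°cell = +1.11 V, n = 2.
Overall reaction: 2 Ag⁺(aq) + Ni(s) → 2 Ag(s) + Ni²⁺(aq); Q = [Ni²⁺]^1/[Ag⁺]^2.
From E = E° − (0.0592/n) log Q: log Q = (E° − E)·n/0.0592 = (+1.11 − (+0.929))·2/0.0592 = 6.1149.
So 2·log[Ag⁺] = 1·log(0.44) − log Q = -0.3565 − (6.1149) = -6.4714; log[Ag⁺] = -6.4714 / 2 = -3.2357; [Ag⁺] = 10^(-3.2357) ≈ 0.00058 M.

0.00058 M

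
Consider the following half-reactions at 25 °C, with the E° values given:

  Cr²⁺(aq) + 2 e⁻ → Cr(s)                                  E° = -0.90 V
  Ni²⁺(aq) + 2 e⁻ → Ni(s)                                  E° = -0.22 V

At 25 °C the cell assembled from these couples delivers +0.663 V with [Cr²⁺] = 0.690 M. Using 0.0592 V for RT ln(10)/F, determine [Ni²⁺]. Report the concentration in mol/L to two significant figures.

Ni²⁺/Ni is the cathode, Cr²⁺/Cr the anode: E°cell = +0.68 V, n = 2.
Overall reaction: Ni²⁺(aq) + Cr(s) → Ni(s) + Cr²⁺(aq); Q = [Cr²⁺]^1/[Ni²⁺]^1.
From E = E° − (0.0592/n) log Q: log Q = (E° − E)·n/0.0592 = (+0.68 − (+0.663))·2/0.0592 = 0.5743.
So 1·log[Ni²⁺] = 1·log(0.69) − log Q = -0.1612 − (0.5743) = -0.7355; [Ni²⁺] = 10^(-0.7355) ≈ 0.18 M.

0.18 M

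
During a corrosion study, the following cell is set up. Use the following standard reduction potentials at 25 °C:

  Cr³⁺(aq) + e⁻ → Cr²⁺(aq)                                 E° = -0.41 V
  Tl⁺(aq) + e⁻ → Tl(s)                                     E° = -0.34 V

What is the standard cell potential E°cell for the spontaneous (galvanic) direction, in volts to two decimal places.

The Tl⁺/Tl couple has the higher reduction potential, so it is the cathode; Cr³⁺/Cr²⁺ is oxidised at the anode.
E°cell = E°(cathode) − E°(anode) = (-0.34) − (-0.41) = +0.07 V.
Since E°cell > 0, the reaction is spontaneous under standard conditions.

+0.07 V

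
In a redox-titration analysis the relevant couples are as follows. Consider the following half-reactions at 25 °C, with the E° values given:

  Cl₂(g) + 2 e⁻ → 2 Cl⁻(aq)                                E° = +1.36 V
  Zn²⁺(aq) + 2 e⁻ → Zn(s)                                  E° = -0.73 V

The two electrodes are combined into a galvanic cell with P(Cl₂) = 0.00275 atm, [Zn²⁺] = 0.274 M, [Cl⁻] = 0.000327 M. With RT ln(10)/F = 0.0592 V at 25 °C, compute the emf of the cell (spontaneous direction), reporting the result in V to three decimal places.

+2.237 V

Cl₂/Cl⁻ is the cathode (higher E°), Zn²⁺/Zn the anode: E°cell = +1.36 − (-0.73) = +2.09 V, n = 2.
Overall: Cl₂(g) + Zn(s) → 2 Cl⁻(aq) + Zn²⁺(aq)
Q = [Cl⁻]^2·[Zn²⁺] / (P(Cl₂)); log Q = -4.972.
E = E° − (0.0592/n) log Q = +2.09 − (0.0592/2)(-4.972) = +2.237 V.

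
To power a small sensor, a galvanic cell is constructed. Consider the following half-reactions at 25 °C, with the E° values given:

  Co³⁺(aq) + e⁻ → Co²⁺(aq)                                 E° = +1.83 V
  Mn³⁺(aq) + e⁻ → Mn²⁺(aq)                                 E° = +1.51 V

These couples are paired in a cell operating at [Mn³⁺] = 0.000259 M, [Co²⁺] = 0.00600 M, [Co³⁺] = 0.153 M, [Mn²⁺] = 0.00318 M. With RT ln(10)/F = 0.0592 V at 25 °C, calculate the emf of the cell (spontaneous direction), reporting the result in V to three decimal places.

Co³⁺/Co²⁺ is the cathode (higher E°), Mn³⁺/Mn²⁺ the anode: E°cell = +1.83 − (+1.51) = +0.32 V, n = 1.
Overall: Co³⁺(aq) + Mn²⁺(aq) → Co²⁺(aq) + Mn³⁺(aq)
Q = [Co²⁺]·[Mn³⁺] / ([Co³⁺]·[Mn²⁺]); log Q = -2.496.
E = E° − (0.0592/n) log Q = +0.32 − (0.0592/1)(-2.496) = +0.468 V.

+0.468 V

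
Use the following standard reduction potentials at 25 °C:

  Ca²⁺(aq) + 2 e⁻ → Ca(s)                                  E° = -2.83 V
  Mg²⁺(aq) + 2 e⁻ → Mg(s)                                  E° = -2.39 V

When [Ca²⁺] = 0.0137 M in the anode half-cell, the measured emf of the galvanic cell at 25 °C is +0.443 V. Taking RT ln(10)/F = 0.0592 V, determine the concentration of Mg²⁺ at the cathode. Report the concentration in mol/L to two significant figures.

Mg²⁺/Mg is the cathode, Ca²⁺/Ca the anode: E°cell = +0.44 V, n = 2.
Overall reaction: Mg²⁺(aq) + Ca(s) → Mg(s) + Ca²⁺(aq); Q = [Ca²⁺]^1/[Mg²⁺]^1.
From E = E° − (0.0592/n) log Q: log Q = (E° − E)·n/0.0592 = (+0.44 − (+0.443))·2/0.0592 = -0.1014.
So 1·log[Mg²⁺] = 1·log(0.0137) − log Q = -1.8633 − (-0.1014) = -1.7619; [Mg²⁺] = 10^(-1.7619) ≈ 0.017 M.

0.017 M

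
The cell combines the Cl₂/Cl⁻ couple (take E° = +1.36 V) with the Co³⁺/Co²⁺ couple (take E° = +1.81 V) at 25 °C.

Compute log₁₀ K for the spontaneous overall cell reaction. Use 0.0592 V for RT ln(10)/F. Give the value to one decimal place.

15.2

Cathode: Co³⁺/Co²⁺; anode: Cl₂/Cl⁻. E°cell = +0.45 V, n = 2.
log K = nE°cell / 0.0592 = (2)(+0.45) / 0.0592 = 15.2.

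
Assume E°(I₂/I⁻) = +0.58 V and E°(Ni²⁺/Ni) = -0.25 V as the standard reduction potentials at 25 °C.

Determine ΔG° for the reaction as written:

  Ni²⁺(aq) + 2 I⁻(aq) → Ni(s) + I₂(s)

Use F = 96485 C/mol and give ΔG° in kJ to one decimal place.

As written, Ni²⁺/Ni is reduced (cathode) and I₂/I⁻ is oxidised (anode), so E°cell = (-0.25) − (+0.58) = -0.83 V.
Balancing electrons gives n = 2.
ΔG° = −nFE° = −(2)(96485)(-0.83) = 160,165 J = +160.2 kJ.

+160.2 kJ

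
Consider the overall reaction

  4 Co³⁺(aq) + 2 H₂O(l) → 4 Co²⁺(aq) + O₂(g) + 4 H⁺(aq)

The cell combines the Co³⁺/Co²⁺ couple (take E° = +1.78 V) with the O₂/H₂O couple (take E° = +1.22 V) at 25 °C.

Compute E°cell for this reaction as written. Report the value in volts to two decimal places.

+0.56 V

The Co³⁺/Co²⁺ couple has the higher reduction potential, so it is the cathode; O₂/H₂O is oxidised at the anode.
E°cell = E°(cathode) − E°(anode) = (+1.78) − (+1.22) = +0.56 V.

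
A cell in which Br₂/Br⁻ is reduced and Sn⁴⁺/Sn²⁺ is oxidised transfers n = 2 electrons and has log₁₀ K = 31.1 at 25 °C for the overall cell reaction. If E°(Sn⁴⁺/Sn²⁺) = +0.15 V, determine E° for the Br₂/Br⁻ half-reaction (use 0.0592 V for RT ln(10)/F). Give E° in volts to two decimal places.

+1.07 V

E°cell = (0.0592/n)·log K = (0.0592/2)(31.1) = +0.921 V.
Since Br₂/Br⁻ is the cathode and Sn⁴⁺/Sn²⁺ the anode, E°cell = E°(Br₂/Br⁻) − E°(Sn⁴⁺/Sn²⁺).
So E°(Br₂/Br⁻) = E°cell + E°(Sn⁴⁺/Sn²⁺) = +0.921 + (+0.15) = +1.07 V.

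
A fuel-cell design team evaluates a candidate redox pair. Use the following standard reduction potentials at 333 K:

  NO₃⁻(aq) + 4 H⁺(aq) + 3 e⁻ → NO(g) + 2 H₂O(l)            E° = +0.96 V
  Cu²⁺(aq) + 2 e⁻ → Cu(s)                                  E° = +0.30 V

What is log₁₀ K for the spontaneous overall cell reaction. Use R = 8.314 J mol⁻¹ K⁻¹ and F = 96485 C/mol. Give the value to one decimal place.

Cathode: NO₃⁻/NO; anode: Cu²⁺/Cu. E°cell = (+0.96) − (+0.30) = +0.66 V, with n = 6.
ΔG° = −nFE° = −RT ln K, so ln K = nFE°/(RT) = (6)(96485)(+0.66) / ((8.314)(333)) = 138.007.
log₁₀ K = 138.007 / ln 10 = 59.9.

59.9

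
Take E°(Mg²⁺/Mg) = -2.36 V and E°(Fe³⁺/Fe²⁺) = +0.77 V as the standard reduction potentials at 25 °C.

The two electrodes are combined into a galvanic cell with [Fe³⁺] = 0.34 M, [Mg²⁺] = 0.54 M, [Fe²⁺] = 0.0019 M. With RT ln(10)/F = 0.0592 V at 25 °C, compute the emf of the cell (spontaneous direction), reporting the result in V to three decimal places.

+3.271 V

Fe³⁺/Fe²⁺ is the cathode (higher E°), Mg²⁺/Mg the anode: E°cell = +0.77 − (-2.36) = +3.13 V, n = 2.
Overall: 2 Fe³⁺(aq) + Mg(s) → 2 Fe²⁺(aq) + Mg²⁺(aq)
Q = [Fe²⁺]^2·[Mg²⁺] / ([Fe³⁺]^2); log Q = -4.773.
E = E° − (0.0592/n) log Q = +3.13 − (0.0592/2)(-4.773) = +3.271 V.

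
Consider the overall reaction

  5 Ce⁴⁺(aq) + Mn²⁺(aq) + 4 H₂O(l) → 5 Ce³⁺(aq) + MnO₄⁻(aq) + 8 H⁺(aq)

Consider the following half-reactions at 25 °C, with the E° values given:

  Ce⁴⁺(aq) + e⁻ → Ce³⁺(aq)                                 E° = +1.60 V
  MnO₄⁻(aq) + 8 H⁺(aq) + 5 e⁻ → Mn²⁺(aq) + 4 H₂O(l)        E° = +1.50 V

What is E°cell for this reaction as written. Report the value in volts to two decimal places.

The Ce⁴⁺/Ce³⁺ couple has the higher reduction potential, so it is the cathode; MnO₄⁻/Mn²⁺ is oxidised at the anode.
E°cell = E°(cathode) − E°(anode) = (+1.60) − (+1.50) = +0.10 V.

+0.10 V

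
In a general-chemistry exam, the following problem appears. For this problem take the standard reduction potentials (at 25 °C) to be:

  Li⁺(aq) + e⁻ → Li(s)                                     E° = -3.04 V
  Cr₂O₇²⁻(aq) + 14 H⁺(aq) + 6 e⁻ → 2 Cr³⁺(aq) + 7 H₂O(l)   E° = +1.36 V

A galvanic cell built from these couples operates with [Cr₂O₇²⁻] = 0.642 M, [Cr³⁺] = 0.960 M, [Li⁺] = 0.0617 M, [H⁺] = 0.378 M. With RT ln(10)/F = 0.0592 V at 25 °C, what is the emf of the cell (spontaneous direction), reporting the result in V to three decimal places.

Cr₂O₇²⁻/Cr³⁺ is the cathode (higher E°), Li⁺/Li the anode: E°cell = +1.36 − (-3.04) = +4.40 V, n = 6.
Overall: Cr₂O₇²⁻(aq) + 14 H⁺(aq) + 6 Li(s) → 2 Cr³⁺(aq) + 7 H₂O(l) + 6 Li⁺(aq)
Q = [Cr³⁺]^2·[Li⁺]^6 / ([Cr₂O₇²⁻]·[H⁺]^14); log Q = -1.186.
E = E° − (0.0592/n) log Q = +4.40 − (0.0592/6)(-1.186) = +4.412 V.

+4.412 V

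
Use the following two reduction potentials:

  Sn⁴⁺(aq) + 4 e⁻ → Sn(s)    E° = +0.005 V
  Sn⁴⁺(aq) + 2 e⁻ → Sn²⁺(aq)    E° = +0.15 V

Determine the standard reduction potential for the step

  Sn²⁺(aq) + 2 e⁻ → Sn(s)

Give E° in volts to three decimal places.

Sequential free energies add, so n₃E°₃ = n₁E°₁ + n₂E°₂.
With n₃ = 4, and the known step contributing 2×(+0.15) V, the unknown satisfies 2·E° = 4×(+0.005) − 2×(+0.15) = -0.280.
E° = -0.280 / 2 = -0.140 V.

-0.140 V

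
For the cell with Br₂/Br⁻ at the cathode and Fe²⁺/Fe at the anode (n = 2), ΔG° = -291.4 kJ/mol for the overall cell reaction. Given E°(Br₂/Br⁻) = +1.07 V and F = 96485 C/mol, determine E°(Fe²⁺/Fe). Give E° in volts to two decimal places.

E°cell = −ΔG°/(nF) = −(-291.4×10³)/((2)(96485)) = +1.510 V.
Since Br₂/Br⁻ is the cathode and Fe²⁺/Fe the anode, E°cell = E°(Br₂/Br⁻) − E°(Fe²⁺/Fe).
So E°(Fe²⁺/Fe) = E°(Br₂/Br⁻) − E°cell = (+1.07) − (+1.510) = -0.44 V.

-0.44 V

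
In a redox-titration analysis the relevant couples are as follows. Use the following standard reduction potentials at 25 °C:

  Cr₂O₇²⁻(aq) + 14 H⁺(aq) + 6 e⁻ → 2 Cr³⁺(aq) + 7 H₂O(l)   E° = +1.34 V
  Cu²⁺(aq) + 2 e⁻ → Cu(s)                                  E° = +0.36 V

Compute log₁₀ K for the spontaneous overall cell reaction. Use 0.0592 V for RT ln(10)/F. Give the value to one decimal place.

99.3

Cathode: Cr₂O₇²⁻/Cr³⁺; anode: Cu²⁺/Cu. E°cell = +0.98 V, n = 6.
log K = nE°cell / 0.0592 = (6)(+0.98) / 0.0592 = 99.3.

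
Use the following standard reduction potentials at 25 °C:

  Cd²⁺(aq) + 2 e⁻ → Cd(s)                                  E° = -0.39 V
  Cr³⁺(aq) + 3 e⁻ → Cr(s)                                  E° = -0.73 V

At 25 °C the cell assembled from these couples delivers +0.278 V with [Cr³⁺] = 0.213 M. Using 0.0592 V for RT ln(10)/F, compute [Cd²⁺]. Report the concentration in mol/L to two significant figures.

Cd²⁺/Cd is the cathode, Cr³⁺/Cr the anode: E°cell = +0.34 V, n = 6.
Overall reaction: 3 Cd²⁺(aq) + 2 Cr(s) → 3 Cd(s) + 2 Cr³⁺(aq); Q = [Cr³⁺]^2/[Cd²⁺]^3.
From E = E° − (0.0592/n) log Q: log Q = (E° − E)·n/0.0592 = (+0.34 − (+0.278))·6/0.0592 = 6.2838.
So 3·log[Cd²⁺] = 2·log(0.213) − log Q = -1.3432 − (6.2838) = -7.6270; log[Cd²⁺] = -7.6270 / 3 = -2.5423; [Cd²⁺] = 10^(-2.5423) ≈ 0.0029 M.

0.0029 M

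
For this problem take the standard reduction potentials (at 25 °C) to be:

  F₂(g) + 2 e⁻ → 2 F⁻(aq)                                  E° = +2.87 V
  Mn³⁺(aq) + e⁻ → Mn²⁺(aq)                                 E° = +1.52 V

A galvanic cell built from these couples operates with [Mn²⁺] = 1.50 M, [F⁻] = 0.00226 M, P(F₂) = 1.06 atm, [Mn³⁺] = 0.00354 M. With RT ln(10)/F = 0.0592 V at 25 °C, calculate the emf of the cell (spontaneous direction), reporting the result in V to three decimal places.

F₂/F⁻ is the cathode (higher E°), Mn³⁺/Mn²⁺ the anode: E°cell = +2.87 − (+1.52) = +1.35 V, n = 2.
Overall: F₂(g) + 2 Mn²⁺(aq) → 2 F⁻(aq) + 2 Mn³⁺(aq)
Q = [F⁻]^2·[Mn³⁺]^2 / (P(F₂)·[Mn²⁺]^2); log Q = -10.571.
E = E° − (0.0592/n) log Q = +1.35 − (0.0592/2)(-10.571) = +1.663 V.

+1.663 V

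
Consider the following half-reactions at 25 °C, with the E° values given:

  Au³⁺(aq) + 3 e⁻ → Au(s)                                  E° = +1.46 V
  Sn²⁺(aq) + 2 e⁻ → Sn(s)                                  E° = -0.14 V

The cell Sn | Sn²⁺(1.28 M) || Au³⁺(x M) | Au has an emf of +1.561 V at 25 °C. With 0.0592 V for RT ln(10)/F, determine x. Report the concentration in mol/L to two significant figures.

0.015 M

Au³⁺/Au is the cathode, Sn²⁺/Sn the anode: E°cell = +1.60 V, n = 6.
Overall reaction: 2 Au³⁺(aq) + 3 Sn(s) → 2 Au(s) + 3 Sn²⁺(aq); Q = [Sn²⁺]^3/[Au³⁺]^2.
From E = E° − (0.0592/n) log Q: log Q = (E° − E)·n/0.0592 = (+1.60 − (+1.561))·6/0.0592 = 3.9527.
So 2·log[Au³⁺] = 3·log(1.28) − log Q = 0.3216 − (3.9527) = -3.6311; log[Au³⁺] = -3.6311 / 2 = -1.8155; [Au³⁺] = 10^(-1.8155) ≈ 0.015 M.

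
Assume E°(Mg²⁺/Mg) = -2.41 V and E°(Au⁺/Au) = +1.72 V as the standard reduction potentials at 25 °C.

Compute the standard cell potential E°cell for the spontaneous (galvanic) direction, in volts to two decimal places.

+4.13 V

The Au⁺/Au couple has the higher reduction potential, so it is the cathode; Mg²⁺/Mg is oxidised at the anode.
E°cell = E°(cathode) − E°(anode) = (+1.72) − (-2.41) = +4.13 V.
Since E°cell > 0, the reaction is spontaneous under standard conditions.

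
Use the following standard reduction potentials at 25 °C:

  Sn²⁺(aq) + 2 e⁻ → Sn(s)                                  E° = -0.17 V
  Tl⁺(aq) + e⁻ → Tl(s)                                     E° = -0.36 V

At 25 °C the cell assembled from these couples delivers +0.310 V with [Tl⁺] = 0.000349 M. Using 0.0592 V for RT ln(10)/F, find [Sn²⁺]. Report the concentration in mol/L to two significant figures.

Sn²⁺/Sn is the cathode, Tl⁺/Tl the anode: E°cell = +0.19 V, n = 2.
Overall reaction: Sn²⁺(aq) + 2 Tl(s) → Sn(s) + 2 Tl⁺(aq); Q = [Tl⁺]^2/[Sn²⁺]^1.
From E = E° − (0.0592/n) log Q: log Q = (E° − E)·n/0.0592 = (+0.19 − (+0.310))·2/0.0592 = -4.0541.
So 1·log[Sn²⁺] = 2·log(0.000349) − log Q = -6.9143 − (-4.0541) = -2.8602; [Sn²⁺] = 10^(-2.8602) ≈ 0.0014 M.

0.0014 M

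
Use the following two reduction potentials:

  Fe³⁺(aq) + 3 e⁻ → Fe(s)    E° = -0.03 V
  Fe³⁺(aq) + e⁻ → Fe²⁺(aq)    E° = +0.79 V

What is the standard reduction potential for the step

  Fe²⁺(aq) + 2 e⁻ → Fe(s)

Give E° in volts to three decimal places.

-0.440 V

Sequential free energies add, so n₃E°₃ = n₁E°₁ + n₂E°₂.
With n₃ = 3, and the known step contributing 1×(+0.79) V, the unknown satisfies 2·E° = 3×(-0.03) − 1×(+0.79) = -0.880.
E° = -0.880 / 2 = -0.440 V.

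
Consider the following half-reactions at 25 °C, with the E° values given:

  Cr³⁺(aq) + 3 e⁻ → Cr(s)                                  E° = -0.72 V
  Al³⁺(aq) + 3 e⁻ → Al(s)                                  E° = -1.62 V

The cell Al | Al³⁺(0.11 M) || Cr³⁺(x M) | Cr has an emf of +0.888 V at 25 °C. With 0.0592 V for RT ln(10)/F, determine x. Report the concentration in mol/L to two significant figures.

0.027 M

Cr³⁺/Cr is the cathode, Al³⁺/Al the anode: E°cell = +0.90 V, n = 3.
Overall reaction: Cr³⁺(aq) + Al(s) → Cr(s) + Al³⁺(aq); Q = [Al³⁺]^1/[Cr³⁺]^1.
From E = E° − (0.0592/n) log Q: log Q = (E° − E)·n/0.0592 = (+0.90 − (+0.888))·3/0.0592 = 0.6081.
So 1·log[Cr³⁺] = 1·log(0.11) − log Q = -0.9586 − (0.6081) = -1.5667; [Cr³⁺] = 10^(-1.5667) ≈ 0.027 M.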